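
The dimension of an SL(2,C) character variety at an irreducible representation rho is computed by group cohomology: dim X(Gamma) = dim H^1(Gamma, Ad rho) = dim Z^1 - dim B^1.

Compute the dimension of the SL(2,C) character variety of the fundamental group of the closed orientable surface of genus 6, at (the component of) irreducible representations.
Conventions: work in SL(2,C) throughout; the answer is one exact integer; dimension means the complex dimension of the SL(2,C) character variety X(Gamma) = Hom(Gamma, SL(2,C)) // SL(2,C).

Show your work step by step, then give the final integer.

30

Gamma = pi_1(Sigma_6) = < a_1, b_1, ..., a_6, b_6 | prod [a_i, b_i] > has 2g = 12 generators and 1 relator.
A cocycle assigns one sl_2 vector per generator subject to the relator condition d_2(z) = 0: dim of the unconstrained space is 3*2g = 36.
d_2 is surjective at irreducible rho (its cokernel H^2 is dual to H^0 = 0), so dim Z^1 = 36 - 3 = 33.
dim B^1 = 3 (coboundaries, injective at irreducible rho).
dim X = dim H^1 = 33 - 3 = 30.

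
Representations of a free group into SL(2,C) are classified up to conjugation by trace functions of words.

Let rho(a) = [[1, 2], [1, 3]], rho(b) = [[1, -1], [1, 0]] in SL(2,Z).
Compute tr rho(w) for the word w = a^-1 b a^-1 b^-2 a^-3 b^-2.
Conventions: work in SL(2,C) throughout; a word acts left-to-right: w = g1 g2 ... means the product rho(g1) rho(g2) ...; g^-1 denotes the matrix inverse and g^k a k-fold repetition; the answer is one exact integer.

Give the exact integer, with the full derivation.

50

rho(a^-1) = [[3, -2], [-1, 1]]
... * rho(b) = [[1, -1], [1, 0]]  ->  [[1, -3], [0, 1]]
... * rho(a^-1) = [[3, -2], [-1, 1]]  ->  [[6, -5], [-1, 1]]
... * rho(b^-1) = [[0, 1], [-1, 1]]  ->  [[5, 1], [-1, 0]]
... * rho(b^-1) = [[0, 1], [-1, 1]]  ->  [[-1, 6], [0, -1]]
... * rho(a^-1) = [[3, -2], [-1, 1]]  ->  [[-9, 8], [1, -1]]
... * rho(a^-1) = [[3, -2], [-1, 1]]  ->  [[-35, 26], [4, -3]]
... * rho(a^-1) = [[3, -2], [-1, 1]]  ->  [[-131, 96], [15, -11]]
... * rho(b^-1) = [[0, 1], [-1, 1]]  ->  [[-96, -35], [11, 4]]
... * rho(b^-1) = [[0, 1], [-1, 1]]  ->  [[35, -131], [-4, 15]]
tr = 35 + 15 = 50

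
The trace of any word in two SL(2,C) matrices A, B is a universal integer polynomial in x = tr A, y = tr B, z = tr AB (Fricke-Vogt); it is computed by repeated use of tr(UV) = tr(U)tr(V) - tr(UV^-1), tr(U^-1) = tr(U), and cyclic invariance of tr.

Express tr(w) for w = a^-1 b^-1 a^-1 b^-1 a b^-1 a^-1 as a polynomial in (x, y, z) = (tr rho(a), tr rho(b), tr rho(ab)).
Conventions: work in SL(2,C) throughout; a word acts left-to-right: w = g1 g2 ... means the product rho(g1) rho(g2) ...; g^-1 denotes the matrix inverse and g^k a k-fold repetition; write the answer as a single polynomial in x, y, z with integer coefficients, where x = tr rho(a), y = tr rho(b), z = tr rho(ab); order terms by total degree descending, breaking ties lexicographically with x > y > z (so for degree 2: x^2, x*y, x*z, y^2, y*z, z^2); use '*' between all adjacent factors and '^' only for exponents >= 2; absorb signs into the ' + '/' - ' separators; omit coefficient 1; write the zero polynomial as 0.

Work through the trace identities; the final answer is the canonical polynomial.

tr(a^-1) = tr(a) = x
tr(a^-1 b) = tr(b) tr(a) - tr(b a)  (eliminate a^-1) = x*y - z
tr(a^-1 b^-1) = tr(a^-1) tr(b) - tr(a^-1 b)  (eliminate b^-1) = z
tr(b^-1 a^-1 b^-1) = tr(a^-1 b^-1) tr(b) - tr(a^-1)  (eliminate b^-1) = y*z - x
tr(a b a) = tr(a) tr(b a) - tr(b)  (reduce the a square) = x*z - y
tr(a b a b) = tr(b a) tr(b a) - tr(1)  (split on b) = z^2 - 2
tr(b^-1 a b a) = tr(a b a) tr(b) - tr(a b a b)  (eliminate b^-1) = x*y*z - y^2 - z^2 + 2
tr(a^-1 b^-1 a b) = tr(b^-1 a b) tr(a) - tr(b^-1 a b a)  (eliminate a^-1) = -x*y*z + x^2 + y^2 + z^2 - 2
tr(b^-1 a^-1 b^-1 a) = tr(a^-1 b^-1 a) tr(b) - tr(a^-1 b^-1 a b)  (eliminate b^-1) = x*y*z - x^2 - z^2 + 2
tr(a^-1 b^-1 a^-1 b^-1) = tr(b^-1 a^-1 b^-1) tr(a) - tr(b^-1 a^-1 b^-1 a)  (eliminate a^-1) = z^2 - 2
tr(a b a b a) = tr(a) tr(b a b a) - tr(b a b)  (reduce the a square) = x*z^2 - y*z - x
tr(a b a b a b) = tr(b a) tr(b a b a) - tr(b^-1 a^-1)  (split on b) = z^3 - 3*z
tr(b^-1 a b a b a) = tr(a b a b a) tr(b) - tr(a b a b a b)  (eliminate b^-1) = x*y*z^2 - y^2*z - z^3 - x*y + 3*z
tr(a^-1 b^-1 a b a b) = tr(b^-1 a b a b) tr(a) - tr(b^-1 a b a b a)  (eliminate a^-1) = -x*y*z^2 + x^2*z + y^2*z + z^3 - 3*z
tr(b^-1 a^-1 b^-1 a b a) = tr(a^-1 b^-1 a b a) tr(b) - tr(a^-1 b^-1 a b a b)  (eliminate b^-1) = x*y*z^2 - x^2*z - y^2*z - z^3 + x*y + 3*z
tr(b^-1 a^-1 b^-1 a b a^-1) = tr(b^-1 a^-1 b^-1 a b) tr(a) - tr(b^-1 a^-1 b^-1 a b a)  (eliminate a^-1) = -x*y*z^2 + x^2*z + y^2*z + z^3 - 3*z
tr(a^-2 b^-1 a^-1 b^-1 a b) = tr(b^-1 a^-1 b^-1 a b a^-1) tr(a) - tr(b^-1 a^-1 b^-1 a b)  (eliminate a^-1) = -x^2*y*z^2 + x^3*z + x*y^2*z + x*z^3 - 3*x*z - y
tr(a^-1 b^-1 a^-1 b^-1 a b^-1 a^-1) = tr(a^-2 b^-1 a^-1 b^-1 a) tr(b) - tr(a^-2 b^-1 a^-1 b^-1 a b)  (eliminate b^-1) = x^2*y*z^2 - x^3*z - x*y^2*z - x*z^3 + y*z^2 + 3*x*z - y

x^2*y*z^2 - x^3*z - x*y^2*z - x*z^3 + y*z^2 + 3*x*z - y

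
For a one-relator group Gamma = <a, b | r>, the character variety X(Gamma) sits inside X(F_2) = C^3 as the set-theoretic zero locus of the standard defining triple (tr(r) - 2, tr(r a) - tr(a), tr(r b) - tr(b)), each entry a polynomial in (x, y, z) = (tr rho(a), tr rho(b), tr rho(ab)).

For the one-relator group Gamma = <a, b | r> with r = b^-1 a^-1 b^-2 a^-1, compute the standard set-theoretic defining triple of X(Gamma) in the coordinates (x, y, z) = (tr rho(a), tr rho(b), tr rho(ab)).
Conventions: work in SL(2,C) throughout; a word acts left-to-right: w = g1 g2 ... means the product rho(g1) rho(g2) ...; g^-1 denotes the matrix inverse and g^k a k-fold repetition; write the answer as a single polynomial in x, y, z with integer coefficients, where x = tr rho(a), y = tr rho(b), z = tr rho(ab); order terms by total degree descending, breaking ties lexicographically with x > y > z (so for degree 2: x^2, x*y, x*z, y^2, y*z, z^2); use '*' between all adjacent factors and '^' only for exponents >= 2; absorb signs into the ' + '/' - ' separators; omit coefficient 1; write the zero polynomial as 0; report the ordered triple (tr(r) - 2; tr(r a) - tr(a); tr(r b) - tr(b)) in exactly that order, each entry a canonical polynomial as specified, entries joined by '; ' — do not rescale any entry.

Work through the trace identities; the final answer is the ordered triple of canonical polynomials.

y*z^2 - x*z - y - 2; y^2*z - x*y - x - z; x*y*z - x^2 - y^2 - y + 2

apply: tr(b^-1) = tr(b) = y
apply: tr(b^-2) = tr(b^-1) * tr(b) - tr(1) = y^2 - 2
apply: tr(b^-3) = tr(b^-2) * tr(b) - tr(b^-1) = y^3 - 3*y
tr(b^-1 a) = tr(a) * tr(b) - tr(a b) = x*y - z
apply: tr(b^-2 a) = tr(b^-1 a) * tr(b) - tr(b^-1 a b) = x*y^2 - y*z - x
apply: tr(b^-3 a) = tr(b^-2 a) * tr(b) - tr(b^-2 a b) = x*y^3 - y^2*z - 2*x*y + z
apply: tr(b^-2 a^-1 b^-1) = tr(b^-3) * tr(a) - tr(b^-3 a) = y^2*z - x*y - z
use: tr(b a b) = tr(b) * tr(a b) - tr(a) = y*z - x
tr(b a b a) = tr(a b) * tr(a b) - tr(1)   [split at repeated a] = z^2 - 2
tr(a^-1 b a b) = tr(b a b) * tr(a) - tr(b a b a) = x*y*z - x^2 - z^2 + 2
apply: tr(a b^-1 a^-1 b) = tr(a^-1 b a) * tr(b) - tr(a^-1 b a b) = -x*y*z + x^2 + y^2 + z^2 - 2
apply: tr(a^-1 b^-1 a b^-1) = tr(a b^-1 a^-1) * tr(b) - tr(a b^-1 a^-1 b) = x*y*z - x^2 - z^2 + 2
tr(b^-2 a^-1 b^-1 a) = tr(a^-1 b^-1 a b^-1) * tr(b) - tr(a^-1 b^-1 a) = x*y^2*z - x^2*y - y*z^2 + y
use: tr(b^-1 a^-1 b^-2 a^-1) = tr(b^-2 a^-1 b^-1) * tr(a) - tr(b^-2 a^-1 b^-1 a) = y*z^2 - x*z - y
tr(a^-1 b^-2 a^-1) = tr(b^-2 a^-1) * tr(a) - tr(b^-2) = x*y*z - x^2 - y^2 + 2
assemble the triple (tr(r) - 2; tr(r a) - x; tr(r b) - y)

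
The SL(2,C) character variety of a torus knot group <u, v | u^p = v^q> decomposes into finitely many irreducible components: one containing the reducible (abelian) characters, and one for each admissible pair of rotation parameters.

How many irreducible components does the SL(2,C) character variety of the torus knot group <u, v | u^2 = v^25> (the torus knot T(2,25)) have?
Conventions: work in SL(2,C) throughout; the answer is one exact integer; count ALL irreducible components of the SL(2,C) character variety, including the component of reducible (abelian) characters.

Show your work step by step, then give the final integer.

13

Gamma = < u, v | u^2 = v^25 > (torus knot T(2,25)); the central element u^2 = v^25 acts as +I or -I in any irreducible SL(2,C) representation.
This locks tr(u) to 2*cos(pi*alpha/2), alpha in 1..1, and tr(v) to 2*cos(pi*beta/25), beta in 1..24, on each component of irreducible characters.
u^2 = (-1)^alpha I and v^25 = (-1)^beta I must agree, so alpha and beta have equal parity.
count pairs: odd alpha (1 choices) x odd beta (12), plus even alpha (0) x even beta (12): 1*12 + 0*12 = 12.
Total: 12 irreducible-character components + 1 reducible (abelian) component = 13.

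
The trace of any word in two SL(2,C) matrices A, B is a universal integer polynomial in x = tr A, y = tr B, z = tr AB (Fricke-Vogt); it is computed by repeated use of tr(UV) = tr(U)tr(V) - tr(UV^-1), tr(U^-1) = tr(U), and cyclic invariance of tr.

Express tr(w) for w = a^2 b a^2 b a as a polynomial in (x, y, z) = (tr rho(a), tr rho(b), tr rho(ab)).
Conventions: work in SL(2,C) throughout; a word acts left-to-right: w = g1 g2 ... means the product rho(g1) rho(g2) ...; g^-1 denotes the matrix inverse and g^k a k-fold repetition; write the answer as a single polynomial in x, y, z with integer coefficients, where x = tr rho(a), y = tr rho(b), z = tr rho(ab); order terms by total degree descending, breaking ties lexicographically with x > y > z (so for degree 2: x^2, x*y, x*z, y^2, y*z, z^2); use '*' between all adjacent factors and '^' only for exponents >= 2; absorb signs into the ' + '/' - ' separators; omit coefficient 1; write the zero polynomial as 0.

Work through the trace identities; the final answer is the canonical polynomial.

x^3*z^2 - 2*x^2*y*z + x*y^2 - x*z^2 + y*z - x

next, tr(b a b a) = tr(a b)*tr(a b) - tr(1)   [split at repeated a] = z^2 - 2
next, tr(b a b) = tr(b)*tr(a b) - tr(a) = y*z - x
and tr(a b a b a) = tr(a)*tr(b a b a) - tr(b a b) = x*z^2 - y*z - x
tr(b a^3 b a) = tr(a)*tr(a b a b a) - tr(a b a b) = x^2*z^2 - x*y*z - x^2 - z^2 + 2
tr(b^2) = tr(b)*tr(b) - tr(1) = y^2 - 2
next, tr(b^2 a^2) = tr(a)*tr(b^2 a) - tr(b^2) = x*y*z - x^2 - y^2 + 2
tr(b a^3 b) = tr(a)*tr(b^2 a^2) - tr(b^2 a) = x^2*y*z - x^3 - x*y^2 - y*z + 3*x
next, tr(a^2 b a^2 b a) = tr(a)*tr(b a^3 b a) - tr(b a^3 b) = x^3*z^2 - 2*x^2*y*z + x*y^2 - x*z^2 + y*z - x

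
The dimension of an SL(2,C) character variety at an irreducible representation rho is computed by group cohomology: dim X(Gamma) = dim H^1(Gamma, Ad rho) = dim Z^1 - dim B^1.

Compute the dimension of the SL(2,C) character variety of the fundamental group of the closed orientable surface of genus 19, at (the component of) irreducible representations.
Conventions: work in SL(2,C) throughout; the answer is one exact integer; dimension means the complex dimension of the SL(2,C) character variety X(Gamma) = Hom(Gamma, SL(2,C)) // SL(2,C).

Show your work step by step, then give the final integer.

pi_1 of the closed genus-19 surface has 38 generators bound by the single product-of-commutators relator.
Unconstrained cocycle data is one sl_2 vector per generator (114 dimensions), cut by the relator condition d_2(z) = 0.
At an irreducible rho, H^2 = coker(d_2) vanishes (Poincare duality: H^2 is dual to H^0 = invariants = 0), so d_2 is surjective onto sl_2 and dim Z^1 = 114 - 3 = 111.
As always at irreducible rho, dim B^1 = 3.
dim H^1 = 111 - 3 = 108 = dim X.

108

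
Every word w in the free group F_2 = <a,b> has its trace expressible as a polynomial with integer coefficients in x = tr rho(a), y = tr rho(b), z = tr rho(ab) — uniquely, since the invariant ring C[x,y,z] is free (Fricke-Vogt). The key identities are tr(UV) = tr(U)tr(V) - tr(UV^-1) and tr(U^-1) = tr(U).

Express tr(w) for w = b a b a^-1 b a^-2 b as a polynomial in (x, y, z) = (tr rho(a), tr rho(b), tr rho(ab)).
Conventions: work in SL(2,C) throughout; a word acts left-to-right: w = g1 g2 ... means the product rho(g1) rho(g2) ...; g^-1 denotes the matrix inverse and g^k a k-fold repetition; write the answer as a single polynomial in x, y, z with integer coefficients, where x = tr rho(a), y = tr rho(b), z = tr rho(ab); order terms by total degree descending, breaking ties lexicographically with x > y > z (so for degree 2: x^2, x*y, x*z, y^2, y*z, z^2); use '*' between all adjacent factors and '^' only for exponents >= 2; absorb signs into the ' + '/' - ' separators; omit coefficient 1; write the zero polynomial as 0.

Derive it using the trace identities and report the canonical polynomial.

tr(b a b) = tr(b) * tr(a b) - tr(a)  (reduce the b square) = y*z - x
tr(b^2 a b) = tr(b) * tr(b a b) - tr(b a)  (reduce the b square) = y^2*z - x*y - z
tr(b^3 a b) = tr(b) * tr(b^2 a b) - tr(b^2 a)  (reduce the b square) = y^3*z - x*y^2 - 2*y*z + x
tr(a b a b) = tr(b a) * tr(b a) - tr(1)  (split on b) = z^2 - 2
next, tr(a b a) = tr(a) * tr(b a) - tr(b)  (reduce the a square) = x*z - y
next, tr(b a b a b) = tr(b) * tr(a b a b) - tr(a b a)  (reduce the b square) = y*z^2 - x*z - y
tr(b^3 a b a) = tr(b) * tr(b a b a b) - tr(b a b a)  (reduce the b square) = y^2*z^2 - x*y*z - y^2 - z^2 + 2
and tr(b^2 a b a^-1 b) = tr(b^3 a b) * tr(a) - tr(b^3 a b a)  (eliminate a^-1) = x*y^3*z - x^2*y^2 - y^2*z^2 - x*y*z + x^2 + y^2 + z^2 - 2
tr(b^2) = tr(b) * tr(b) - tr(1)  (reduce the b square) = y^2 - 2
and tr(a b^2 a) = tr(a) * tr(b^2 a) - tr(b^2)  (reduce the a square) = x*y*z - x^2 - y^2 + 2
and tr(b a b^2 a b) = tr(b) * tr(a b^2 a b) - tr(a b^2 a)  (reduce the b square) = y^2*z^2 - 2*x*y*z + x^2 - 2
next, tr(a b a b a b) = tr(b a) * tr(b a b a) - tr(b^-1 a^-1)  (split on b) = z^3 - 3*z
tr(a b a b a) = tr(a) * tr(b a b a) - tr(b a b)  (reduce the a square) = x*z^2 - y*z - x
next, tr(b a b^2 a b a) = tr(b) * tr(a b a b a b) - tr(a b a b a)  (reduce the b square) = y*z^3 - x*z^2 - 2*y*z + x
tr(b^2 a b a^-1 b a) = tr(b a b^2 a b) * tr(a) - tr(b a b^2 a b a)  (eliminate a^-1) = x*y^2*z^2 - 2*x^2*y*z - y*z^3 + x^3 + x*z^2 + 2*y*z - 3*x
tr(b^2 a b a^-1 b a^-1) = tr(b^2 a b a^-1 b) * tr(a) - tr(b^2 a b a^-1 b a)  (eliminate a^-1) = x^2*y^3*z - x^3*y^2 - 2*x*y^2*z^2 + x^2*y*z + y*z^3 + x*y^2 - 2*y*z + x
and tr(b a b a^-1 b a^-2 b) = tr(b^2 a b a^-1 b a^-1) * tr(a) - tr(b^2 a b a^-1 b)  (eliminate a^-1) = x^3*y^3*z - x^4*y^2 - 2*x^2*y^2*z^2 + x^3*y*z - x*y^3*z + x*y*z^3 + 2*x^2*y^2 + y^2*z^2 - x*y*z - y^2 - z^2 + 2

x^3*y^3*z - x^4*y^2 - 2*x^2*y^2*z^2 + x^3*y*z - x*y^3*z + x*y*z^3 + 2*x^2*y^2 + y^2*z^2 - x*y*z - y^2 - z^2 + 2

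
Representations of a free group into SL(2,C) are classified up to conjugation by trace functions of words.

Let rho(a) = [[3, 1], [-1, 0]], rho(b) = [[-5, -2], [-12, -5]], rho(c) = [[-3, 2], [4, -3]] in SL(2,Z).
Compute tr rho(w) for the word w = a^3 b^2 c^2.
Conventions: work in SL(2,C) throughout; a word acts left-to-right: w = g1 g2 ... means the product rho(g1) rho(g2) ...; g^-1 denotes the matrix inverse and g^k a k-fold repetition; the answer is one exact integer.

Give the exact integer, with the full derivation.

rho(a) = [[3, 1], [-1, 0]]
... * rho(a) = [[3, 1], [-1, 0]]  ->  [[8, 3], [-3, -1]]
... * rho(a) = [[3, 1], [-1, 0]]  ->  [[21, 8], [-8, -3]]
... * rho(b) = [[-5, -2], [-12, -5]]  ->  [[-201, -82], [76, 31]]
... * rho(b) = [[-5, -2], [-12, -5]]  ->  [[1989, 812], [-752, -307]]
... * rho(c) = [[-3, 2], [4, -3]]  ->  [[-2719, 1542], [1028, -583]]
... * rho(c) = [[-3, 2], [4, -3]]  ->  [[14325, -10064], [-5416, 3805]]
tr = 14325 + 3805 = 18130

18130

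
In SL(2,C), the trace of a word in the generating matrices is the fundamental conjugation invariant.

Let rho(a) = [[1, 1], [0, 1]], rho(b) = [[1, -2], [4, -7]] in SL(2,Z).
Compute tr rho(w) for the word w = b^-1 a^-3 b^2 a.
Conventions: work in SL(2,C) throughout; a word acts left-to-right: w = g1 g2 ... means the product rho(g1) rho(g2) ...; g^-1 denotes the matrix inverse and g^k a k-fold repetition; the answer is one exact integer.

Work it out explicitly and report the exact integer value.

rho(b^-1) = [[-7, 2], [-4, 1]]
... * rho(a^-1) = [[1, -1], [0, 1]]  ->  [[-7, 9], [-4, 5]]
... * rho(a^-1) = [[1, -1], [0, 1]]  ->  [[-7, 16], [-4, 9]]
... * rho(a^-1) = [[1, -1], [0, 1]]  ->  [[-7, 23], [-4, 13]]
... * rho(b) = [[1, -2], [4, -7]]  ->  [[85, -147], [48, -83]]
... * rho(b) = [[1, -2], [4, -7]]  ->  [[-503, 859], [-284, 485]]
... * rho(a) = [[1, 1], [0, 1]]  ->  [[-503, 356], [-284, 201]]
tr = -503 + 201 = -302

-302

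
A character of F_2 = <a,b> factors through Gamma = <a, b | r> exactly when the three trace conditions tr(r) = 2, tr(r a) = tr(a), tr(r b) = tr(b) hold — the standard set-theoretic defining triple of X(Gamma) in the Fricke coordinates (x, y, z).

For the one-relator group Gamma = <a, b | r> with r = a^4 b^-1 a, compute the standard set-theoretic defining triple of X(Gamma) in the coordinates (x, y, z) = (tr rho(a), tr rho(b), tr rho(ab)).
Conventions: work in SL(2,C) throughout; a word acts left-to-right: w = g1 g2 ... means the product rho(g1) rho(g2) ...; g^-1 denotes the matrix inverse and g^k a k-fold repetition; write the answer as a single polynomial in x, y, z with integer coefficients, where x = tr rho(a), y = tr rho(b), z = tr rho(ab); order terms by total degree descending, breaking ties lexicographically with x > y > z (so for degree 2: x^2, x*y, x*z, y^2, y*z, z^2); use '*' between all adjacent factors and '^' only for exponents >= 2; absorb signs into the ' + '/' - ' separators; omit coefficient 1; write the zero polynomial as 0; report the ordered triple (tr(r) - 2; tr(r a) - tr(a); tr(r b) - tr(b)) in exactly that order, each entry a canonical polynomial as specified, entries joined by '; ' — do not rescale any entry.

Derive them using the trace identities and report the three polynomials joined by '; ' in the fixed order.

x^5*y - x^4*z - 4*x^3*y + 3*x^2*z + 3*x*y - z - 2; x^6*y - x^5*z - 5*x^4*y + 4*x^3*z + 6*x^2*y - 3*x*z - x - y; x^4*y*z - x^3*y^2 - x^3*z^2 - 2*x^2*y*z + x^3 + 2*x*y^2 + 2*x*z^2 - 3*x - y

trace(a^2) = trace(a) * trace(a) - trace(1)   [square of a] = x^2 - 2
reduce: trace(a^3) = trace(a) * trace(a^2) - trace(a)   [square of a] = x^3 - 3*x
so trace(a^4) = trace(a) * trace(a^3) - trace(a^2)   [square of a] = x^4 - 4*x^2 + 2
reduce: trace(a^5) = trace(a) * trace(a^4) - trace(a^3)   [square of a] = x^5 - 5*x^3 + 5*x
trace(a b a) = trace(a) * trace(b a) - trace(b)   [square of a] = x*z - y
trace(b a^3) = trace(a) * trace(a b a) - trace(a b)   [square of a] = x^2*z - x*y - z
trace(a^3 b a) = trace(a) * trace(b a^3) - trace(b a^2)   [square of a] = x^3*z - x^2*y - 2*x*z + y
reduce: trace(a^5 b) = trace(a) * trace(a^3 b a) - trace(a^3 b)   [square of a] = x^4*z - x^3*y - 3*x^2*z + 2*x*y + z
so trace(a^4 b^-1 a) = trace(a^5) * trace(b) - trace(a^5 b)   [inverse elimination on b] = x^5*y - x^4*z - 4*x^3*y + 3*x^2*z + 3*x*y - z
reduce: trace(a^6) = trace(a) * trace(a^5) - trace(a^4)  (reduce the a square) = x^6 - 6*x^4 + 9*x^2 - 2
reduce: trace(a^6 b) = trace(a) * trace(a b a^4) - trace(a b a^3)  (reduce the a square) = x^5*z - x^4*y - 4*x^3*z + 3*x^2*y + 3*x*z - y
so trace(a^4 b^-1 a^2) = trace(a^6) * trace(b) - trace(a^6 b)  (eliminate b^-1) = x^6*y - x^5*z - 5*x^4*y + 4*x^3*z + 6*x^2*y - 3*x*z - y
reduce: trace(b a b a) = trace(a b) * trace(a b) - trace(1) = z^2 - 2
reduce: trace(b a b) = trace(b) * trace(a b) - trace(a) = y*z - x
trace(a b a b a) = trace(a) * trace(b a b a) - trace(b a b) = x*z^2 - y*z - x
trace(a^2 b a b a) = trace(a) * trace(a b a b a) - trace(a b a b) = x^2*z^2 - x*y*z - x^2 - z^2 + 2
trace(a b a^4 b) = trace(a) * trace(a^2 b a b a) - trace(a^2 b a b) = x^3*z^2 - x^2*y*z - x^3 - 2*x*z^2 + y*z + 3*x
reduce: trace(a^4 b^-1 a b) = trace(a b a^4) * trace(b) - trace(a b a^4 b) = x^4*y*z - x^3*y^2 - x^3*z^2 - 2*x^2*y*z + x^3 + 2*x*y^2 + 2*x*z^2 - 3*x
assemble the triple (trace(r) - 2; trace(r a) - x; trace(r b) - y)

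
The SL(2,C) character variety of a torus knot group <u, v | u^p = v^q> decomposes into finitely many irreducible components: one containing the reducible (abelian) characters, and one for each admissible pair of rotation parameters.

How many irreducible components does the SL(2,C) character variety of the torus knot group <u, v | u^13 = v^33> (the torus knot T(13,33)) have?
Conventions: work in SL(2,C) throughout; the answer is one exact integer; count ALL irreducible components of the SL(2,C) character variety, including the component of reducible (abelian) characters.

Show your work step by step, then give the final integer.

For T(13,33): irreducibility forces the central element u^13 = v^33 to one of +I, -I.
On an irreducible component, tr(u) is locked at 2*cos(pi*alpha/13) for some alpha in 1..12, and tr(v) at 2*cos(pi*beta/33) for some beta in 1..32.
Consistency of u^13 = (-1)^alpha I with v^33 = (-1)^beta I forces alpha = beta (mod 2).
Enumerate parity-matched pairs: 6*16 odd-odd plus 6*16 even-even gives 192.
Total: 192 irreducible-character components + 1 reducible (abelian) component = 193.

193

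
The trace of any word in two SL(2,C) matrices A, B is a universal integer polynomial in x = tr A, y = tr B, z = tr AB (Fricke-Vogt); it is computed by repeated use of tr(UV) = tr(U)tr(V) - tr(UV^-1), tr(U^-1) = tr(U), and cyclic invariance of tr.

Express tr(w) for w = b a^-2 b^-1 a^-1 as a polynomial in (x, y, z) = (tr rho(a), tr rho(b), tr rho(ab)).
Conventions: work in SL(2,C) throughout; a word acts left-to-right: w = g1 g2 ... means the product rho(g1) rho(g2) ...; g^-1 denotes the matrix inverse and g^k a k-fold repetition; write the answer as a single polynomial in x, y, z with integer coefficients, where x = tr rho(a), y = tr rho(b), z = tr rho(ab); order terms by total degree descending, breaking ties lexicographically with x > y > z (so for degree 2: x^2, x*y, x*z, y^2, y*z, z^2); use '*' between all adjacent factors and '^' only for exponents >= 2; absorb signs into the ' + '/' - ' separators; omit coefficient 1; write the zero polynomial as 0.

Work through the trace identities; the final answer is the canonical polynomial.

tr(a^-1 b) = tr(b)*tr(a) - tr(b a) = x*y - z
tr(a^-1 b a^-1) = tr(a^-1 b)*tr(a) - tr(a^-1 b a) = x^2*y - x*z - y
tr(b^2) = tr(b)*tr(b) - tr(1) = y^2 - 2
tr(b^2 a) = tr(b)*tr(a b) - tr(a) = y*z - x
tr(b a^-1 b) = tr(b^2)*tr(a) - tr(b^2 a) = x*y^2 - y*z - x
tr(b a b a) = tr(a b)*tr(a b) - tr(1)   [split at repeated a] = z^2 - 2
tr(b a^-1 b a) = tr(b a b)*tr(a) - tr(b a b a) = x*y*z - x^2 - z^2 + 2
tr(a^-1 b a^-1 b) = tr(b a^-1 b)*tr(a) - tr(b a^-1 b a) = x^2*y^2 - 2*x*y*z + z^2 - 2
tr(b^-1 a^-1 b a^-1) = tr(a^-1 b a^-1)*tr(b) - tr(a^-1 b a^-1 b) = x*y*z - y^2 - z^2 + 2
tr(b a^-2 b^-1 a^-1) = tr(b^-1 a^-1 b a^-1)*tr(a) - tr(b^-1 a^-1 b) = x^2*y*z - x*y^2 - x*z^2 + x

x^2*y*z - x*y^2 - x*z^2 + x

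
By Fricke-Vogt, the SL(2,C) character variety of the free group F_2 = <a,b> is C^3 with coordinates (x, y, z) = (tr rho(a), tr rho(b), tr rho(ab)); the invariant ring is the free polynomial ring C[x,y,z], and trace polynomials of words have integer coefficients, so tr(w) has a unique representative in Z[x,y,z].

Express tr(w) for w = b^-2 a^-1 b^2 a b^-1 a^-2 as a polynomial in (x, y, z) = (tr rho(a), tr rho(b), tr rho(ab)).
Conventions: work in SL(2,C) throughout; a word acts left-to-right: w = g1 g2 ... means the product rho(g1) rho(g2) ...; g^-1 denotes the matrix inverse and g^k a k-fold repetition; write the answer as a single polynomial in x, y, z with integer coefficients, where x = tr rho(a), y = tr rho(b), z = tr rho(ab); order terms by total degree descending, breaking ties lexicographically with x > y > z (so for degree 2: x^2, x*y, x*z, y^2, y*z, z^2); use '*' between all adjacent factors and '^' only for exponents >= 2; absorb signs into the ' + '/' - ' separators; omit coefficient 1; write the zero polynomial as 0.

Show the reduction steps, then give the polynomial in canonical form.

trace(a b a) = trace(a)*trace(b a) - trace(b) = x*z - y
and trace(a b a b) = trace(a b)*trace(a b) - trace(1) = z^2 - 2
trace(b a b^-1 a) = trace(a b a)*trace(b) - trace(a b a b) = x*y*z - y^2 - z^2 + 2
trace(a^-1 b a b^-1) = trace(b a b^-1)*trace(a) - trace(b a b^-1 a) = -x*y*z + x^2 + y^2 + z^2 - 2
and trace(b a b^-1 a^-2) = trace(a^-1 b a b^-1)*trace(a) - trace(a^-1 b a b^-1 a) = -x^2*y*z + x^3 + x*y^2 + x*z^2 - 3*x
trace(b^2) = trace(b)*trace(b) - trace(1) = y^2 - 2
and trace(b a b) = trace(b)*trace(a b) - trace(a) = y*z - x
trace(b^2 a b) = trace(b)*trace(b a b) - trace(b a) = y^2*z - x*y - z
trace(b^2 a b a) = trace(b)*trace(a b a b) - trace(a b a) = y*z^2 - x*z - y
trace(a^-1 b^2 a b) = trace(b^2 a b)*trace(a) - trace(b^2 a b a) = x*y^2*z - x^2*y - y*z^2 + y
next, trace(b^2 a b^-1 a^-1) = trace(a^-1 b^2 a)*trace(b) - trace(a^-1 b^2 a b) = -x*y^2*z + x^2*y + y^3 + y*z^2 - 3*y
trace(a^-1 b a b^2) = trace(b a b^2)*trace(a) - trace(b a b^2 a) = x*y^2*z - x^2*y - y*z^2 + y
trace(a b^2 a) = trace(a)*trace(b^2 a) - trace(b^2) = x*y*z - x^2 - y^2 + 2
trace(b a b^2 a b) = trace(b)*trace(a b^2 a b) - trace(a b^2 a) = y^2*z^2 - 2*x*y*z + x^2 - 2
next, trace(a b a b a b) = trace(a b a b)*trace(a b) - trace(b a) = z^3 - 3*z
trace(a b a b a) = trace(a)*trace(b a b a) - trace(b a b) = x*z^2 - y*z - x
trace(b a b^2 a b a) = trace(b)*trace(a b a b a b) - trace(a b a b a) = y*z^3 - x*z^2 - 2*y*z + x
next, trace(b a b^2 a b a^-1) = trace(b a b^2 a b)*trace(a) - trace(b a b^2 a b a) = x*y^2*z^2 - 2*x^2*y*z - y*z^3 + x^3 + x*z^2 + 2*y*z - 3*x
trace(a^-2 b a b^2 a b) = trace(b a b^2 a b a^-1)*trace(a) - trace(b a b^2 a b) = x^2*y^2*z^2 - 2*x^3*y*z - x*y*z^3 + x^4 + x^2*z^2 - y^2*z^2 + 4*x*y*z - 4*x^2 + 2
next, trace(a b^2 a b^-1 a^-2 b) = trace(a^-2 b a b^2 a)*trace(b) - trace(a^-2 b a b^2 a b) = -x^2*y^2*z^2 + 2*x^3*y*z + x*y^3*z + x*y*z^3 - x^4 - x^2*y^2 - x^2*z^2 - 4*x*y*z + 4*x^2 + y^2 - 2
trace(b^2 a b^-1 a^-2 b^-1 a) = trace(a b^2 a b^-1 a^-2)*trace(b) - trace(a b^2 a b^-1 a^-2 b) = x^2*y^2*z^2 - 2*x^3*y*z - 2*x*y^3*z - x*y*z^3 + x^4 + 2*x^2*y^2 + x^2*z^2 + y^4 + y^2*z^2 + 4*x*y*z - 4*x^2 - 4*y^2 + 2
trace(a^-1 b^2 a b^-1 a^-2 b^-1) = trace(b^2 a b^-1 a^-2 b^-1)*trace(a) - trace(b^2 a b^-1 a^-2 b^-1 a) = -x^2*y^2*z^2 + x^3*y*z + 2*x*y^3*z + x*y*z^3 - x^2*y^2 - y^4 - y^2*z^2 - 4*x*y*z + x^2 + 4*y^2 - 2
trace(a^-1 b^2) = trace(b^2)*trace(a) - trace(b^2 a) = x*y^2 - y*z - x
trace(a^-2 b^2) = trace(a^-1 b^2)*trace(a) - trace(a^-1 b^2 a) = x^2*y^2 - x*y*z - x^2 - y^2 + 2
trace(b^2 a b a^-2) = trace(b^2 a b a^-1)*trace(a) - trace(b^2 a b) = x^2*y^2*z - x^3*y - x*y*z^2 - y^2*z + 2*x*y + z
trace(a^-3 b^2 a b) = trace(b^2 a b a^-2)*trace(a) - trace(b^2 a b a^-1) = x^3*y^2*z - x^4*y - x^2*y*z^2 - 2*x*y^2*z + 3*x^2*y + y*z^2 + x*z - y
next, trace(a^-1 b^2 a b^-1 a^-2) = trace(a^-3 b^2 a)*trace(b) - trace(a^-3 b^2 a b) = -x^3*y^2*z + x^4*y + x^2*y^3 + x^2*y*z^2 + x*y^2*z - 4*x^2*y - y^3 - y*z^2 - x*z + 3*y
trace(b^-2 a^-1 b^2 a b^-1 a^-2) = trace(a^-1 b^2 a b^-1 a^-2 b^-1)*trace(b) - trace(a^-1 b^2 a b^-1 a^-2) = -x^2*y^3*z^2 + 2*x^3*y^2*z + 2*x*y^4*z + x*y^2*z^3 - x^4*y - 2*x^2*y^3 - x^2*y*z^2 - y^5 - y^3*z^2 - 5*x*y^2*z + 5*x^2*y + 5*y^3 + y*z^2 + x*z - 5*y

-x^2*y^3*z^2 + 2*x^3*y^2*z + 2*x*y^4*z + x*y^2*z^3 - x^4*y - 2*x^2*y^3 - x^2*y*z^2 - y^5 - y^3*z^2 - 5*x*y^2*z + 5*x^2*y + 5*y^3 + y*z^2 + x*z - 5*y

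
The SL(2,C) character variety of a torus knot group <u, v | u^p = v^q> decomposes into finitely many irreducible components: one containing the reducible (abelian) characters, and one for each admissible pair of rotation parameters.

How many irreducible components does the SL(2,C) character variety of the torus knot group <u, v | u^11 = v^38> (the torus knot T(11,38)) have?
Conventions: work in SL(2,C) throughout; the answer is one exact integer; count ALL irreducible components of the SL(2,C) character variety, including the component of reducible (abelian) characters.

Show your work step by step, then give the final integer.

186

Gamma = < u, v | u^11 = v^38 > (torus knot T(11,38)); the central element u^11 = v^38 acts as +I or -I in any irreducible SL(2,C) representation.
This locks tr(u) to 2*cos(pi*alpha/11), alpha in 1..10, and tr(v) to 2*cos(pi*beta/38), beta in 1..37, on each component of irreducible characters.
u^11 = (-1)^alpha I and v^38 = (-1)^beta I must agree, so alpha and beta have equal parity.
count pairs: odd alpha (5 choices) x odd beta (19), plus even alpha (5) x even beta (18): 5*19 + 5*18 = 185.
components with irreducible characters: 185; plus the single component of reducible (abelian) characters: total 186.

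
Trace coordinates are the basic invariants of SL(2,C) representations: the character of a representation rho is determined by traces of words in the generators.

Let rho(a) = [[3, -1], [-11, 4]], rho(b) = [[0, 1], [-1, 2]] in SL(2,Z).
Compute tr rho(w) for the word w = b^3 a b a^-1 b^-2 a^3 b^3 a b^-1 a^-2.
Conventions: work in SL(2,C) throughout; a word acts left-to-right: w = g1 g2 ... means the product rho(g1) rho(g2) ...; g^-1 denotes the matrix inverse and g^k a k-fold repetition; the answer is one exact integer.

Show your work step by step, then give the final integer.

-269117197

rho(b) = [[0, 1], [-1, 2]]
... * rho(b) = [[0, 1], [-1, 2]]  ->  [[-1, 2], [-2, 3]]
... * rho(b) = [[0, 1], [-1, 2]]  ->  [[-2, 3], [-3, 4]]
... * rho(a) = [[3, -1], [-11, 4]]  ->  [[-39, 14], [-53, 19]]
... * rho(b) = [[0, 1], [-1, 2]]  ->  [[-14, -11], [-19, -15]]
... * rho(a^-1) = [[4, 1], [11, 3]]  ->  [[-177, -47], [-241, -64]]
... * rho(b^-1) = [[2, -1], [1, 0]]  ->  [[-401, 177], [-546, 241]]
... * rho(b^-1) = [[2, -1], [1, 0]]  ->  [[-625, 401], [-851, 546]]
... * rho(a) = [[3, -1], [-11, 4]]  ->  [[-6286, 2229], [-8559, 3035]]
... * rho(a) = [[3, -1], [-11, 4]]  ->  [[-43377, 15202], [-59062, 20699]]
... * rho(a) = [[3, -1], [-11, 4]]  ->  [[-297353, 104185], [-404875, 141858]]
... * rho(b) = [[0, 1], [-1, 2]]  ->  [[-104185, -88983], [-141858, -121159]]
... * rho(b) = [[0, 1], [-1, 2]]  ->  [[88983, -282151], [121159, -384176]]
... * rho(b) = [[0, 1], [-1, 2]]  ->  [[282151, -475319], [384176, -647193]]
... * rho(a) = [[3, -1], [-11, 4]]  ->  [[6074962, -2183427], [8271651, -2972948]]
... * rho(b^-1) = [[2, -1], [1, 0]]  ->  [[9966497, -6074962], [13570354, -8271651]]
... * rho(a^-1) = [[4, 1], [11, 3]]  ->  [[-26958594, -8258389], [-36706745, -11244599]]
... * rho(a^-1) = [[4, 1], [11, 3]]  ->  [[-198676655, -51733761], [-270517569, -70440542]]
tr = -198676655 + -70440542 = -269117197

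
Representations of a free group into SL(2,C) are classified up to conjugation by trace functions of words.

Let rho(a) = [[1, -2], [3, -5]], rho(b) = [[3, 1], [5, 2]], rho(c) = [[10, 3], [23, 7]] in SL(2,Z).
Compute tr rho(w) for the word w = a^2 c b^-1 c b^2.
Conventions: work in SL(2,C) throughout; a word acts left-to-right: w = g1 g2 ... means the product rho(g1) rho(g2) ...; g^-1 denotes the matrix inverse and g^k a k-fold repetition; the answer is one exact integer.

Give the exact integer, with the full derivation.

14923

rho(a) = [[1, -2], [3, -5]]
... * rho(a) = [[1, -2], [3, -5]]  ->  [[-5, 8], [-12, 19]]
... * rho(c) = [[10, 3], [23, 7]]  ->  [[134, 41], [317, 97]]
... * rho(b^-1) = [[2, -1], [-5, 3]]  ->  [[63, -11], [149, -26]]
... * rho(c) = [[10, 3], [23, 7]]  ->  [[377, 112], [892, 265]]
... * rho(b) = [[3, 1], [5, 2]]  ->  [[1691, 601], [4001, 1422]]
... * rho(b) = [[3, 1], [5, 2]]  ->  [[8078, 2893], [19113, 6845]]
tr = 8078 + 6845 = 14923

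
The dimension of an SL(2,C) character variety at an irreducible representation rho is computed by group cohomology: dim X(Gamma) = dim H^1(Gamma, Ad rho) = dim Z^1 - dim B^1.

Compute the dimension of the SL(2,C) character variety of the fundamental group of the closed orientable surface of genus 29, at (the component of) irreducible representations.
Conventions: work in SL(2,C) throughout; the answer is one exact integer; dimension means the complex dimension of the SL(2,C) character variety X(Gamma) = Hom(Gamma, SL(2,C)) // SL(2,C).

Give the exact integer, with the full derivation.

The genus-29 surface group: 2g = 58 generators, one relator prod [a_i, b_i].
A cocycle assigns one sl_2 vector per generator subject to the relator condition d_2(z) = 0: dim of the unconstrained space is 3*2g = 174.
H^2 = coker(d_2) is dual to H^0 = 0 at irreducible rho (Poincare duality), so d_2 is onto: dim Z^1 = 171.
Coboundaries contribute dim B^1 = 3 (injective at irreducible rho).
dim X = dim H^1 = 171 - 3 = 168.

168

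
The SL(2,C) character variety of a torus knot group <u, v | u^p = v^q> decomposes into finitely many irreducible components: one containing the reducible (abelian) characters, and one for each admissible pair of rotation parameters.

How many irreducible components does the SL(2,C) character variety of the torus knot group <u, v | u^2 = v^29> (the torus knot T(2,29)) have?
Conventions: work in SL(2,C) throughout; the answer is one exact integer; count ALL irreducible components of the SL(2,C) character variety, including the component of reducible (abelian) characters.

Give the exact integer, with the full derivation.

In the torus knot group T(2,29), u^2 = v^29 is central, so an irreducible representation sends it to +I or -I (Schur).
This locks tr(u) to 2*cos(pi*alpha/2), alpha in 1..1, and tr(v) to 2*cos(pi*beta/29), beta in 1..28, on each component of irreducible characters.
The two central values (-1)^alpha I and (-1)^beta I must be the same matrix, so alpha and beta share a parity.
count pairs: odd alpha (1 choices) x odd beta (14), plus even alpha (0) x even beta (14): 1*14 + 0*14 = 14.
components with irreducible characters: 14; plus the single component of reducible (abelian) characters: total 15.

15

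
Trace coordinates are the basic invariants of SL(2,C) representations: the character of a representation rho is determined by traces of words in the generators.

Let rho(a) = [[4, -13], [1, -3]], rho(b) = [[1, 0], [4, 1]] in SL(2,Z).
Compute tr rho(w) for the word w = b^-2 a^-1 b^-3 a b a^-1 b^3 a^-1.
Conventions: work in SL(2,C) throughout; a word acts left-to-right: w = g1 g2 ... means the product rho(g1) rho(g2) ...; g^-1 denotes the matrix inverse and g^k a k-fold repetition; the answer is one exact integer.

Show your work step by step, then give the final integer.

-131179205

rho(b^-1) = [[1, 0], [-4, 1]]
... * rho(b^-1) = [[1, 0], [-4, 1]]  ->  [[1, 0], [-8, 1]]
... * rho(a^-1) = [[-3, 13], [-1, 4]]  ->  [[-3, 13], [23, -100]]
... * rho(b^-1) = [[1, 0], [-4, 1]]  ->  [[-55, 13], [423, -100]]
... * rho(b^-1) = [[1, 0], [-4, 1]]  ->  [[-107, 13], [823, -100]]
... * rho(b^-1) = [[1, 0], [-4, 1]]  ->  [[-159, 13], [1223, -100]]
... * rho(a) = [[4, -13], [1, -3]]  ->  [[-623, 2028], [4792, -15599]]
... * rho(b) = [[1, 0], [4, 1]]  ->  [[7489, 2028], [-57604, -15599]]
... * rho(a^-1) = [[-3, 13], [-1, 4]]  ->  [[-24495, 105469], [188411, -811248]]
... * rho(b) = [[1, 0], [4, 1]]  ->  [[397381, 105469], [-3056581, -811248]]
... * rho(b) = [[1, 0], [4, 1]]  ->  [[819257, 105469], [-6301573, -811248]]
... * rho(b) = [[1, 0], [4, 1]]  ->  [[1241133, 105469], [-9546565, -811248]]
... * rho(a^-1) = [[-3, 13], [-1, 4]]  ->  [[-3828868, 16556605], [29450943, -127350337]]
tr = -3828868 + -127350337 = -131179205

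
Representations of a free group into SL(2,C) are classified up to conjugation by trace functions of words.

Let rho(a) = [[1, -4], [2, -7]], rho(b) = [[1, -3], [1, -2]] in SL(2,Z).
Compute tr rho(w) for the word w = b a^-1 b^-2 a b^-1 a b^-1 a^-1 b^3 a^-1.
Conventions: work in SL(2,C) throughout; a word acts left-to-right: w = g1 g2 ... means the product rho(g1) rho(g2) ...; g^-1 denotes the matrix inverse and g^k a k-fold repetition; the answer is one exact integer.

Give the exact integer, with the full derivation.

rho(b) = [[1, -3], [1, -2]]
... * rho(a^-1) = [[-7, 4], [-2, 1]]  ->  [[-1, 1], [-3, 2]]
... * rho(b^-1) = [[-2, 3], [-1, 1]]  ->  [[1, -2], [4, -7]]
... * rho(b^-1) = [[-2, 3], [-1, 1]]  ->  [[0, 1], [-1, 5]]
... * rho(a) = [[1, -4], [2, -7]]  ->  [[2, -7], [9, -31]]
... * rho(b^-1) = [[-2, 3], [-1, 1]]  ->  [[3, -1], [13, -4]]
... * rho(a) = [[1, -4], [2, -7]]  ->  [[1, -5], [5, -24]]
... * rho(b^-1) = [[-2, 3], [-1, 1]]  ->  [[3, -2], [14, -9]]
... * rho(a^-1) = [[-7, 4], [-2, 1]]  ->  [[-17, 10], [-80, 47]]
... * rho(b) = [[1, -3], [1, -2]]  ->  [[-7, 31], [-33, 146]]
... * rho(b) = [[1, -3], [1, -2]]  ->  [[24, -41], [113, -193]]
... * rho(b) = [[1, -3], [1, -2]]  ->  [[-17, 10], [-80, 47]]
... * rho(a^-1) = [[-7, 4], [-2, 1]]  ->  [[99, -58], [466, -273]]
tr = 99 + -273 = -174

-174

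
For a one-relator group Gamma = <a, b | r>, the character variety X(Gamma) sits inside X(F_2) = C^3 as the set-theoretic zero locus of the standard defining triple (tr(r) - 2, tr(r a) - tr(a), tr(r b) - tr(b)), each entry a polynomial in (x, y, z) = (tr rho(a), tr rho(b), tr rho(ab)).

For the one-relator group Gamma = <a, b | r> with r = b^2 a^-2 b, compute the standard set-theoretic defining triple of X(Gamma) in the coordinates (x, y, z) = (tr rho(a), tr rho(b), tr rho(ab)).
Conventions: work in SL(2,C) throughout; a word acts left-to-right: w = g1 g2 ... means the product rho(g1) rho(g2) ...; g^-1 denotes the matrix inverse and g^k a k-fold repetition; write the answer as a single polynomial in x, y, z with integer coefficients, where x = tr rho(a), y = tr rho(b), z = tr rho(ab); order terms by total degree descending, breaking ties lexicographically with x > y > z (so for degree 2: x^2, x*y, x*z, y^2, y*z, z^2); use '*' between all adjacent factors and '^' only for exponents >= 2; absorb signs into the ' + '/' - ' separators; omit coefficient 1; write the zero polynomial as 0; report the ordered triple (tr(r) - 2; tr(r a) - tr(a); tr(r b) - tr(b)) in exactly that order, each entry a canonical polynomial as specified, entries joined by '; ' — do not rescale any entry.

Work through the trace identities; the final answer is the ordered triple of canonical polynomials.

x^2*y^3 - x*y^2*z - 2*x^2*y - y^3 + x*z + 3*y - 2; x^2*y^2*z - x^3*y - x*y*z^2 - y^2*z + 2*x*y - x + z; x^2*y^4 - x*y^3*z - 3*x^2*y^2 - y^4 + 2*x*y*z + x^2 + 4*y^2 - y - 2

tr(b^2) = tr(b) * tr(b) - tr(1)   [square of b] = y^2 - 2
next, tr(b^3) = tr(b) * tr(b^2) - tr(b)   [square of b] = y^3 - 3*y
tr(a b^2) = tr(b) * tr(a b) - tr(a)   [square of b] = y*z - x
tr(b^3 a) = tr(b) * tr(a b^2) - tr(a b)   [square of b] = y^2*z - x*y - z
and tr(b^3 a^-1) = tr(b^3) * tr(a) - tr(b^3 a)   [inverse elimination on a] = x*y^3 - y^2*z - 2*x*y + z
and tr(b^2 a^-2 b) = tr(b^3 a^-1) * tr(a) - tr(b^3)   [inverse elimination on a] = x^2*y^3 - x*y^2*z - 2*x^2*y - y^3 + x*z + 3*y
tr(a b a b) = tr(a b) * tr(a b) - tr(1)   [split at repeated a] = z^2 - 2
tr(a b a) = tr(a) * tr(b a) - tr(b) = x*z - y
tr(b a b^2 a) = tr(b) * tr(a b a b) - tr(a b a) = y*z^2 - x*z - y
next, tr(a^-1 b a b^2) = tr(b a b^2) * tr(a) - tr(b a b^2 a) = x*y^2*z - x^2*y - y*z^2 + y
tr(b^2 a^-2 b a) = tr(a^-1 b a b^2) * tr(a) - tr(a^-1 b a b^2 a) = x^2*y^2*z - x^3*y - x*y*z^2 - y^2*z + 2*x*y + z
and tr(b^4) = tr(b) * tr(b^3) - tr(b^2)   [square of b] = y^4 - 4*y^2 + 2
and tr(b^4 a) = tr(b) * tr(b^2 a b) - tr(b^2 a)   [square of b] = y^3*z - x*y^2 - 2*y*z + x
tr(b^4 a^-1) = tr(b^4) * tr(a) - tr(b^4 a)   [inverse elimination on a] = x*y^4 - y^3*z - 3*x*y^2 + 2*y*z + x
and tr(b^2 a^-2 b^2) = tr(b^4 a^-1) * tr(a) - tr(b^4)   [inverse elimination on a] = x^2*y^4 - x*y^3*z - 3*x^2*y^2 - y^4 + 2*x*y*z + x^2 + 4*y^2 - 2
assemble the triple (tr(r) - 2; tr(r a) - x; tr(r b) - y)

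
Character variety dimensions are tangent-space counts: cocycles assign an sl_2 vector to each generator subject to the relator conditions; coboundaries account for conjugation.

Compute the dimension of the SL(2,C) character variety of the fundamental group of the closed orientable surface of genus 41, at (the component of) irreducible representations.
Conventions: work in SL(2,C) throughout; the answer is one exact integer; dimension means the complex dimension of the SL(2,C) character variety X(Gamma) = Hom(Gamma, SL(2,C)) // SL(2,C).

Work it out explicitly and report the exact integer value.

240

Gamma = pi_1(Sigma_41) = < a_1, b_1, ..., a_41, b_41 | prod [a_i, b_i] > has 2g = 82 generators and 1 relator.
A cocycle assigns one sl_2 vector per generator subject to the relator condition d_2(z) = 0: dim of the unconstrained space is 3*2g = 246.
H^2 = coker(d_2) is dual to H^0 = 0 at irreducible rho (Poincare duality), so d_2 is onto: dim Z^1 = 243.
As always at irreducible rho, dim B^1 = 3.
dim X = dim H^1 = 243 - 3 = 240.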